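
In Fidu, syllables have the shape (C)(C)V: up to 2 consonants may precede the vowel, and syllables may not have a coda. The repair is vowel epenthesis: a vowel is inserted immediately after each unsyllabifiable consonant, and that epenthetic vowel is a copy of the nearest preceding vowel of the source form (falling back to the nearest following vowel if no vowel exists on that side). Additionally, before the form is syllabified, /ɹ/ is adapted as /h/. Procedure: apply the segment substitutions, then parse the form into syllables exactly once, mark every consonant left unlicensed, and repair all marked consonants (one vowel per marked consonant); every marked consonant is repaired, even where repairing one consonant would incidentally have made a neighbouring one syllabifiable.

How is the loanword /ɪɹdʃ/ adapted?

ɪhɪdɪʃɪ

Substitution: /ɹ/ → /h/, giving /ɪhdʃ/.
Syllabifying with onset maximization leaves /h/, /d/, /ʃ/ stranded (no codas are permitted; onsets may contain at most 2 consonants).
Inserting the epenthetic vowel yields /h/ → /hɪ/, /d/ → /dɪ/, /ʃ/ → /ʃɪ/.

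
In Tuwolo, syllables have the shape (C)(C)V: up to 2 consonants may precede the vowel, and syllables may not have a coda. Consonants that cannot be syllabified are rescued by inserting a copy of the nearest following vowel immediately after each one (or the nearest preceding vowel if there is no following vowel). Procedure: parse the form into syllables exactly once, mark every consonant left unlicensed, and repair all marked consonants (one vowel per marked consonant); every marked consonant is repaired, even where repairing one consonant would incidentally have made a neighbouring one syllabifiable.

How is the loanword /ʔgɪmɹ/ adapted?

The consonants /m/, /ɹ/ cannot be parsed into a legal (C)(C)V syllable (no codas are permitted; onsets may contain at most 2 consonants).
Inserting the epenthetic vowel yields /m/ → /mɪ/, /ɹ/ → /ɹɪ/.

ʔgɪmɪɹɪ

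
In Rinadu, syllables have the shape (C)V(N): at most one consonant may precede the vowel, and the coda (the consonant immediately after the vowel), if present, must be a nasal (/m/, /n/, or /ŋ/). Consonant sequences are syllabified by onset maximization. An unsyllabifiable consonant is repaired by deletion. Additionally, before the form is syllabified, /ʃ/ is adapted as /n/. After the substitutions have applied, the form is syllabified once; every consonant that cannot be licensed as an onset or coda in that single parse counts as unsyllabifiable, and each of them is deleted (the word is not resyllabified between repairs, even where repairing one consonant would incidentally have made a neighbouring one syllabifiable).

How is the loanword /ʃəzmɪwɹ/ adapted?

nəmɪ

Substitution: /ʃ/ → /n/, giving /nəzmɪwɹ/.
Syllabifying with onset maximization leaves /z/, /w/, /ɹ/ stranded (only a nasal (/m/, /n/, or /ŋ/) is licensed in coda position; onsets are limited to one consonant).
Deletion applies to /z/, /w/, /ɹ/.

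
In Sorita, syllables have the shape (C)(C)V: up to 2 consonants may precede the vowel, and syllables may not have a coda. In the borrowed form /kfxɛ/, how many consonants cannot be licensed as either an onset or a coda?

The consonants /k/ cannot be parsed into a legal (C)(C)V syllable (no codas are permitted; onsets may contain at most 2 consonants).

1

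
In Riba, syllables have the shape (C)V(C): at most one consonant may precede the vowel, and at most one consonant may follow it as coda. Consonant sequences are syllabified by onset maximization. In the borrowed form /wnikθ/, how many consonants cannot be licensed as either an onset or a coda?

2

The consonants /w/, /θ/ cannot be parsed into a legal (C)V(C) syllable (at most one coda consonant is licensed; onsets are limited to one consonant).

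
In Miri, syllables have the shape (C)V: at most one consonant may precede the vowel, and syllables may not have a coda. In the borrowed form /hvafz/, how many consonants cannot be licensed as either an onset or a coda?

The consonants /h/, /f/, /z/ cannot be parsed into a legal (C)V syllable (no codas are permitted; onsets are limited to one consonant).

3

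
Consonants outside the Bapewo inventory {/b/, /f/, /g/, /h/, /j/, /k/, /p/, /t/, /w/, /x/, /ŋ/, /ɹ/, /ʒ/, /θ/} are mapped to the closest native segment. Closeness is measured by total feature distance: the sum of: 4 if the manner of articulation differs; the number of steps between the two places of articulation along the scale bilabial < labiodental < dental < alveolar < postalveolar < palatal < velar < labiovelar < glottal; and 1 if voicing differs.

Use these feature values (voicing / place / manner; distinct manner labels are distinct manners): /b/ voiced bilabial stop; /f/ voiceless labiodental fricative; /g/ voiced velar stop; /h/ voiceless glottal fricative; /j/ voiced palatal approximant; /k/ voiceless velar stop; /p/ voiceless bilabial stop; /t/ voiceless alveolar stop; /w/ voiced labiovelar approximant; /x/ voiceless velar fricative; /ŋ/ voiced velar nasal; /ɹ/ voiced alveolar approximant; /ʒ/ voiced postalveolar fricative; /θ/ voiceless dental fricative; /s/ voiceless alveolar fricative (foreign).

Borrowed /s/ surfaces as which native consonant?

/θ/ is closest: same manner (fricative), place distance 1 (alveolar→dental), same voicing; total 1. Next closest is /f/ at distance 2.

θ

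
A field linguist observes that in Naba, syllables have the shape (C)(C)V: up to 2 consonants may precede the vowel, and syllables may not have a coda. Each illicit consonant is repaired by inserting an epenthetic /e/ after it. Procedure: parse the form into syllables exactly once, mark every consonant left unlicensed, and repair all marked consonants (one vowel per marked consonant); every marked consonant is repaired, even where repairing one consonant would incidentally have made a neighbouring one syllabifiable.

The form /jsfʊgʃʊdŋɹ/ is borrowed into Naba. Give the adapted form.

The consonants /j/, /d/, /ŋ/, /ɹ/ cannot be parsed into a legal (C)(C)V syllable (no codas are permitted; onsets may contain at most 2 consonants).
Epenthesis after each stranded consonant: /j/ → /je/, /d/ → /de/, /ŋ/ → /ŋe/, /ɹ/ → /ɹe/.

jesfʊgʃʊdeŋeɹe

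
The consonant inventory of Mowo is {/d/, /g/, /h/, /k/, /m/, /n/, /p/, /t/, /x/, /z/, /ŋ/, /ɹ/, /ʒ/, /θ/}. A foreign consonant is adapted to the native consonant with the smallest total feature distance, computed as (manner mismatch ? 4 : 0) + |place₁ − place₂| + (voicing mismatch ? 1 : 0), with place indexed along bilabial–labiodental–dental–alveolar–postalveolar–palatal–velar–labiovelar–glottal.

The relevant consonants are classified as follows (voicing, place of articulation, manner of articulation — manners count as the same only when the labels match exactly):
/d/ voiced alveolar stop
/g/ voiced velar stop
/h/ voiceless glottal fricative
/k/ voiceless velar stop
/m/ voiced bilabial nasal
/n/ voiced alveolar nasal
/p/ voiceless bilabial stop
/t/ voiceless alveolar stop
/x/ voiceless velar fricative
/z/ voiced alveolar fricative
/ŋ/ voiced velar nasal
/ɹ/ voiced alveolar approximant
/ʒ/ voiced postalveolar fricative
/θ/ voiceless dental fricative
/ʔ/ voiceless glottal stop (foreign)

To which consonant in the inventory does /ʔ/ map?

/k/ is closest: same manner (stop), place distance 2 (glottal→velar), same voicing; total 2. Next closest is /g/ at distance 3.

k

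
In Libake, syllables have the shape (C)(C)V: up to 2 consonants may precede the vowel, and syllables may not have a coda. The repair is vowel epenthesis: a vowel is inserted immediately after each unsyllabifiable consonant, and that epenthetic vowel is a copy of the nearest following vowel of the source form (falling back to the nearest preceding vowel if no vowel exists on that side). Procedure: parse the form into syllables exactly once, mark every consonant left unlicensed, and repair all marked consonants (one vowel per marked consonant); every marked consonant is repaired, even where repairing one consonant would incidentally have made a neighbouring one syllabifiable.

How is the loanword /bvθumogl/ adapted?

The consonants /b/, /g/, /l/ cannot be parsed into a legal (C)(C)V syllable (no codas are permitted; onsets may contain at most 2 consonants).
Each unlicensed consonant becomes the onset of a new syllable: /b/ → /bu/, /g/ → /go/, /l/ → /lo/.

buvθumogolo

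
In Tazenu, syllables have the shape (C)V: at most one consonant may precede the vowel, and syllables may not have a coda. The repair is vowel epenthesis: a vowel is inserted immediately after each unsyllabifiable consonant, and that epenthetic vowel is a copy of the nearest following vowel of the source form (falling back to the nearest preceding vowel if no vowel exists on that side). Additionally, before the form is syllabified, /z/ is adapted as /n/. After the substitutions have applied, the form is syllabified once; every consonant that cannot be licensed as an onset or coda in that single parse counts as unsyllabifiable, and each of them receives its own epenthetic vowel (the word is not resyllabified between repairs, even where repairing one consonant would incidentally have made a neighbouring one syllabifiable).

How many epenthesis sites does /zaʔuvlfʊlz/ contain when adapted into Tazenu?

4

After substitution the input is /naʔuvlfʊln/.
The unsyllabifiable consonants are /v/, /l/, /l/, /n/; each receives one epenthetic vowel.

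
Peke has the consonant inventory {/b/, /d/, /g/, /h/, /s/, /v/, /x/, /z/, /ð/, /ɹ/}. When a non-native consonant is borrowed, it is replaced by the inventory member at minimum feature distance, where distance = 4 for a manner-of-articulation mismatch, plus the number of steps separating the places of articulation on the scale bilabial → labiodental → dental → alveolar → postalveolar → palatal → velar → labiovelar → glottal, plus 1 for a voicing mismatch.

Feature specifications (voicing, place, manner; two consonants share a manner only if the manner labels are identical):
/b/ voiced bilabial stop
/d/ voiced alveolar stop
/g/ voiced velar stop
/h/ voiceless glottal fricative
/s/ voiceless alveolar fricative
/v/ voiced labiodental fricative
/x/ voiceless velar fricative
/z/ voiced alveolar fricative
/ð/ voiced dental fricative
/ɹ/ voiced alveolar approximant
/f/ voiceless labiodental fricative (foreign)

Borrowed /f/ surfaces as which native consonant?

v

/v/ is closest: same manner (fricative), place distance 0 (labiodental→labiodental), voicing differs (+1); total 1. Next closest is /s/ at distance 2.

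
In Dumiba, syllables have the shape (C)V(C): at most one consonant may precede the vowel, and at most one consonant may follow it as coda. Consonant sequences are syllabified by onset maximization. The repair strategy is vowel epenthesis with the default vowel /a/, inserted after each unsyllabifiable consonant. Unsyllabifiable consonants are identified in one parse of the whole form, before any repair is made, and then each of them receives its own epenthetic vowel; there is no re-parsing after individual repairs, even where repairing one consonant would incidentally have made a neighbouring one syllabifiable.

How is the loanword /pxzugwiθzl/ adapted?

paxazugwiθzala

Under (C)V(C), the unsyllabifiable consonants are /p/, /x/, /z/, /l/ (at most one coda consonant is licensed; onsets are limited to one consonant).
Inserting the epenthetic vowel yields /p/ → /pa/, /x/ → /xa/, /z/ → /za/, /l/ → /la/.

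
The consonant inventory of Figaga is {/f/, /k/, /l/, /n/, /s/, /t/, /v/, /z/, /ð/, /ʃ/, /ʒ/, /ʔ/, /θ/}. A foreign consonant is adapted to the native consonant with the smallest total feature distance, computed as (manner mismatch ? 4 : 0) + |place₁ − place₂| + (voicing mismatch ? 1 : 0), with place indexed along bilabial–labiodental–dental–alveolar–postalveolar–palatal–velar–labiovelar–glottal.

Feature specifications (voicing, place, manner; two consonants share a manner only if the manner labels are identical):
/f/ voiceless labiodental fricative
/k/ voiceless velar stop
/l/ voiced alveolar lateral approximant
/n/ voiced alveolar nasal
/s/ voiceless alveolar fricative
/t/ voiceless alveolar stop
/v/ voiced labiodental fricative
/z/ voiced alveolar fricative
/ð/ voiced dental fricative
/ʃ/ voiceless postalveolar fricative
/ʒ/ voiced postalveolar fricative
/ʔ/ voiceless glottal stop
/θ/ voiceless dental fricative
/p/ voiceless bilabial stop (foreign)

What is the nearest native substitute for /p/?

/t/ is closest: same manner (stop), place distance 3 (bilabial→alveolar), same voicing; total 3. Next closest is /f/ at distance 5.

t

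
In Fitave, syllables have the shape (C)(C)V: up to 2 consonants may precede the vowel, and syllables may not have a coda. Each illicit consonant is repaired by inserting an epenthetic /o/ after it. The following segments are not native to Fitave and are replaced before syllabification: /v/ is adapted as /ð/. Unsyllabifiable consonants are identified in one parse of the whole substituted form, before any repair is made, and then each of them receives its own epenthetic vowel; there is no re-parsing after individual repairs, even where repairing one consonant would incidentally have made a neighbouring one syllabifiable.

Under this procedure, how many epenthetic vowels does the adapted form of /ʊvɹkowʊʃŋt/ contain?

After substitution the input is /ʊðɹkowʊʃŋt/.
The unsyllabifiable consonants are /ð/, /ʃ/, /ŋ/, /t/; each receives one epenthetic vowel.

4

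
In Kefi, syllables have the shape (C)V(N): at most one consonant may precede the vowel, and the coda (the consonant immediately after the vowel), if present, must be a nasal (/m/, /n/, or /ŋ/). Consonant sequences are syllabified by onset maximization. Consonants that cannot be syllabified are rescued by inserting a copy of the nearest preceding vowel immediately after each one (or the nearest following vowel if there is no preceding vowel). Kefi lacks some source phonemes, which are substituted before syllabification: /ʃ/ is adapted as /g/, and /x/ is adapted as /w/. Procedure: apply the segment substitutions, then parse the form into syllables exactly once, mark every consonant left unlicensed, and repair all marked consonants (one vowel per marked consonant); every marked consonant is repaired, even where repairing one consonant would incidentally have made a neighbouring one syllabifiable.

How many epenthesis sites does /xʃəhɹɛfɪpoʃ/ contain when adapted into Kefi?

3

After substitution the input is /wgəhɹɛfɪpog/.
The unsyllabifiable consonants are /w/, /h/, /g/; each receives one epenthetic vowel.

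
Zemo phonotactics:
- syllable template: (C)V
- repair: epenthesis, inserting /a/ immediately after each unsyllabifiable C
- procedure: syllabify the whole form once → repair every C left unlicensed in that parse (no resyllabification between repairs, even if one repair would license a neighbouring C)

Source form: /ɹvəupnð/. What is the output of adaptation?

Under (C)V, the unsyllabifiable consonants are /ɹ/, /p/, /n/, /ð/ (no codas are permitted; onsets are limited to one consonant).
Inserting the epenthetic vowel yields /ɹ/ → /ɹa/, /p/ → /pa/, /n/ → /na/, /ð/ → /ða/.

ɹavəupanaða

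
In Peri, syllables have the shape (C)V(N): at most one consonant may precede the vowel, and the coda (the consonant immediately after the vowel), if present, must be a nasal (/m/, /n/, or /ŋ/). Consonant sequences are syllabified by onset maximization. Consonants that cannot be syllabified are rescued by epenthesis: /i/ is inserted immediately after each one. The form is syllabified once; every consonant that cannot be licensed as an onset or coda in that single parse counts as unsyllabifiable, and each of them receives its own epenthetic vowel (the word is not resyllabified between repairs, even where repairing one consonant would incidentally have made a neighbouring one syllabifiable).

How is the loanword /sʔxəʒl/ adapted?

Under (C)V(N), the unsyllabifiable consonants are /s/, /ʔ/, /ʒ/, /l/ (only a nasal (/m/, /n/, or /ŋ/) is licensed in coda position; onsets are limited to one consonant).
Epenthesis after each stranded consonant: /s/ → /si/, /ʔ/ → /ʔi/, /ʒ/ → /ʒi/, /l/ → /li/.

siʔixəʒili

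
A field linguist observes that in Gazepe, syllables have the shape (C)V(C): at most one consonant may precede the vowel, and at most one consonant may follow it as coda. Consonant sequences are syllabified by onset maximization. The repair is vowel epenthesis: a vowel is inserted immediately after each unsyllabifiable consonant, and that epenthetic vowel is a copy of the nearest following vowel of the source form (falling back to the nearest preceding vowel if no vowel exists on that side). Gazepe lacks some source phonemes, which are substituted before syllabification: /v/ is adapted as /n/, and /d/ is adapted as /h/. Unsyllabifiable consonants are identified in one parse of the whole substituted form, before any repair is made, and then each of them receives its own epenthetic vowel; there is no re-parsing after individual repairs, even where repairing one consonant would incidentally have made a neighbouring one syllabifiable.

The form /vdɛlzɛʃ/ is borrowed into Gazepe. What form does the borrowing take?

Substitution: /v/ → /n/, /d/ → /h/, giving /nhɛlzɛʃ/.
Syllabifying with onset maximization leaves /n/ stranded (at most one coda consonant is licensed; onsets are limited to one consonant).
Each unlicensed consonant becomes the onset of a new syllable: /n/ → /nɛ/.

nɛhɛlzɛʃ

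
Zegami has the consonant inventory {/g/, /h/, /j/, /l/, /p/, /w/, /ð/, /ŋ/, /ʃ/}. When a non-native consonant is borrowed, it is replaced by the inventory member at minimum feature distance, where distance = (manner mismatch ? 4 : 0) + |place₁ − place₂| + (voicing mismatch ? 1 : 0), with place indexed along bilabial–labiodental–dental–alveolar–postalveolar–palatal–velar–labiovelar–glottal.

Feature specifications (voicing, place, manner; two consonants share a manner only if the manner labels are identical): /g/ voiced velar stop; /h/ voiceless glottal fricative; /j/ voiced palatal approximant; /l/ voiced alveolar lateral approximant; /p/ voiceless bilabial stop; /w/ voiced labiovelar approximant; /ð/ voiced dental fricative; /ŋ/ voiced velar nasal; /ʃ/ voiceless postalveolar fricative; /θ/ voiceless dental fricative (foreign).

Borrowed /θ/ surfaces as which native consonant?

/ð/ is closest: same manner (fricative), place distance 0 (dental→dental), voicing differs (+1); total 1. Next closest is /ʃ/ at distance 2.

ð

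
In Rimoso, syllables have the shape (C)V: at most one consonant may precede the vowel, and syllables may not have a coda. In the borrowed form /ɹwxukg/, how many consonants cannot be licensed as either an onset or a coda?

The consonants /ɹ/, /w/, /k/, /g/ cannot be parsed into a legal (C)V syllable (no codas are permitted; onsets are limited to one consonant).

4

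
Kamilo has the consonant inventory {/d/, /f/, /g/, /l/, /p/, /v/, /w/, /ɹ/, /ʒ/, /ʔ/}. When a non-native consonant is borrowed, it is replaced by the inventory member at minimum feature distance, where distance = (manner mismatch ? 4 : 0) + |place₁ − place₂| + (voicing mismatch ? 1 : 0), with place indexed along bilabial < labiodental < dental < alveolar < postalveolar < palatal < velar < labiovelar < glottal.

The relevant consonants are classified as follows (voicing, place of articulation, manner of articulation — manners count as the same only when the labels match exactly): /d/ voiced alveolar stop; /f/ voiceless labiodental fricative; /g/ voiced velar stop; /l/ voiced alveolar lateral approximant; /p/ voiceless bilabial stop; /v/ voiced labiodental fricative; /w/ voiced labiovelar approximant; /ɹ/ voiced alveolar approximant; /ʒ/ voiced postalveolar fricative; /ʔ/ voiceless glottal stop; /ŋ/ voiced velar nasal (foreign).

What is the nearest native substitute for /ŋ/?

g

/g/ is closest: manner differs (nasal→stop, +4), place distance 0 (velar→velar), same voicing; total 4. Next closest is /w/ at distance 5.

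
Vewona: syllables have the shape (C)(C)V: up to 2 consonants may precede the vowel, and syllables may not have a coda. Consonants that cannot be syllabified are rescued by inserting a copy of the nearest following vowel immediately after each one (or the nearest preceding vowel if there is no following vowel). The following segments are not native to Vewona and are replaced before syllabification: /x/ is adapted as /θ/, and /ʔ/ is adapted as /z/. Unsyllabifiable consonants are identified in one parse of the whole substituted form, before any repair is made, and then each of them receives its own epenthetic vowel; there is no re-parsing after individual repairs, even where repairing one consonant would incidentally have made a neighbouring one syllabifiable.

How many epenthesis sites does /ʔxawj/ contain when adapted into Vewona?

2

After substitution the input is /zθawj/.
The unsyllabifiable consonants are /w/, /j/; each receives one epenthetic vowel.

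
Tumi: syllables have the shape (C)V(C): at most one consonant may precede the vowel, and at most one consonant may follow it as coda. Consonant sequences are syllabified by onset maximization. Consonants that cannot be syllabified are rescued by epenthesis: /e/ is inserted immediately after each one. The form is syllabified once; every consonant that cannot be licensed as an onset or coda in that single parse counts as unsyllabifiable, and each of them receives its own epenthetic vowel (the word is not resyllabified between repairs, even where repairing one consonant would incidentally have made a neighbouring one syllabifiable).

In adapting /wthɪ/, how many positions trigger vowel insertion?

2

The unsyllabifiable consonants are /w/, /t/; each receives one epenthetic vowel.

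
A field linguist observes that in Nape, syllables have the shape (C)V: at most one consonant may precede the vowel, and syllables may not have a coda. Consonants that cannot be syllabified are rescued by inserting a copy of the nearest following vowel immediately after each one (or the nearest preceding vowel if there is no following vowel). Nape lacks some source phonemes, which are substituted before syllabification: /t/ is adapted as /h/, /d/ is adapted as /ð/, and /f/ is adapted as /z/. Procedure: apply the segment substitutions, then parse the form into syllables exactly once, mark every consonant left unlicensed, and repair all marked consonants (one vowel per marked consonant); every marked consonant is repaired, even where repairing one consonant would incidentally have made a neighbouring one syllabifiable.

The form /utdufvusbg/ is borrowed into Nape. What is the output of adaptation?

uhuðuzuvusubugu

Substitution: /t/ → /h/, /d/ → /ð/, /f/ → /z/, giving /uhðuzvusbg/.
Under (C)V, the unsyllabifiable consonants are /h/, /z/, /s/, /b/, /g/ (no codas are permitted; onsets are limited to one consonant).
Inserting the epenthetic vowel yields /h/ → /hu/, /z/ → /zu/, /s/ → /su/, /b/ → /bu/, /g/ → /gu/.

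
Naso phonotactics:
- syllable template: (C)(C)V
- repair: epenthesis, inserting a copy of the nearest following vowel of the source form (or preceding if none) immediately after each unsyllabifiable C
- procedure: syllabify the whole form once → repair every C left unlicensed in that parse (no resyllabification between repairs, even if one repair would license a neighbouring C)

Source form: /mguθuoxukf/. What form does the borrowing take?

mguθuoxukufu

Syllabifying with onset maximization leaves /k/, /f/ stranded (no codas are permitted; onsets may contain at most 2 consonants).
Epenthesis after each stranded consonant: /k/ → /ku/, /f/ → /fu/.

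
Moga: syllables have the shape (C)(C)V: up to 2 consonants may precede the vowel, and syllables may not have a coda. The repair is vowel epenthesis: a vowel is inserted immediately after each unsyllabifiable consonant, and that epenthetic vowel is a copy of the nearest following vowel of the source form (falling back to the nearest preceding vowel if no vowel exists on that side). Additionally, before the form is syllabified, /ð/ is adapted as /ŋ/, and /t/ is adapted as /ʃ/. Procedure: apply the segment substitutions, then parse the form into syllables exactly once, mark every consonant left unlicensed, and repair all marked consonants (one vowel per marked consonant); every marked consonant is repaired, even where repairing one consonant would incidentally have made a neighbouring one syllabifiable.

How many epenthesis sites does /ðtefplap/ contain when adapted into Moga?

2

After substitution the input is /ŋʃefplap/.
The unsyllabifiable consonants are /f/, /p/; each receives one epenthetic vowel.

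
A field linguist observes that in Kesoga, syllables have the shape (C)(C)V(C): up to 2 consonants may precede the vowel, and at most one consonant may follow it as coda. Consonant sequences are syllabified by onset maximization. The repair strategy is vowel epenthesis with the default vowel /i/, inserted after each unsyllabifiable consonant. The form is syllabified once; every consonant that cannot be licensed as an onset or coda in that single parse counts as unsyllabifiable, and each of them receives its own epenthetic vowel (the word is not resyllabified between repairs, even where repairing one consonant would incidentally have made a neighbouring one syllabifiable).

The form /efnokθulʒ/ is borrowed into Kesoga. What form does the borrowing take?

efnokθulʒi

The consonants /ʒ/ cannot be parsed into a legal (C)(C)V(C) syllable (at most one coda consonant is licensed; onsets may contain at most 2 consonants).
Each unlicensed consonant becomes the onset of a new syllable: /ʒ/ → /ʒi/.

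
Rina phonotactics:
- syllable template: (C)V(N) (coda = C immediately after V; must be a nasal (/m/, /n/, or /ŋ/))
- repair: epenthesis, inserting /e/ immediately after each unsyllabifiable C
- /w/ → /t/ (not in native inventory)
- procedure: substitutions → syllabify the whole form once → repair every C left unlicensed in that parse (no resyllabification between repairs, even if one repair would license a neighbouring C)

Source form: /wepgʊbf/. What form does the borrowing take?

tepegʊbefe

Substitution: /w/ → /t/, giving /tepgʊbf/.
The consonants /p/, /b/, /f/ cannot be parsed into a legal (C)V(N) syllable (only a nasal (/m/, /n/, or /ŋ/) is licensed in coda position; onsets are limited to one consonant).
Epenthesis after each stranded consonant: /p/ → /pe/, /b/ → /be/, /f/ → /fe/.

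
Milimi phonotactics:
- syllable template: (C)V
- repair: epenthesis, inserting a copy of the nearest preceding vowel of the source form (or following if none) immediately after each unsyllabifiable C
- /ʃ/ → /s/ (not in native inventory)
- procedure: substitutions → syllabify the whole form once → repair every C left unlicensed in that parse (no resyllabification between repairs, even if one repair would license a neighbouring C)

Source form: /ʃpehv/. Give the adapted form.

Substitution: /ʃ/ → /s/, giving /spehv/.
Syllabifying with onset maximization leaves /s/, /h/, /v/ stranded (no codas are permitted; onsets are limited to one consonant).
Each unlicensed consonant becomes the onset of a new syllable: /s/ → /se/, /h/ → /he/, /v/ → /ve/.

sepeheve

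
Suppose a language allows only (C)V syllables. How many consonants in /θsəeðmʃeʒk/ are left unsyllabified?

Under (C)V, the unsyllabifiable consonants are /θ/, /ð/, /m/, /ʒ/, /k/ (no codas are permitted; onsets are limited to one consonant).

5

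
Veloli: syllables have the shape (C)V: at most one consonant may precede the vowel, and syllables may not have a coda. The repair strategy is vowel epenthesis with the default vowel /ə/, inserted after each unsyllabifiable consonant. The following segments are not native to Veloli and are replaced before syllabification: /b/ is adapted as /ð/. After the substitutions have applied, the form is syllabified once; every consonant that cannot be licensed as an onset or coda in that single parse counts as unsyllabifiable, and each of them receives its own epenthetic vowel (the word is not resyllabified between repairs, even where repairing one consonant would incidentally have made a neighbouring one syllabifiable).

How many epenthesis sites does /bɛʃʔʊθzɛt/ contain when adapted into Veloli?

3

After substitution the input is /ðɛʃʔʊθzɛt/.
The unsyllabifiable consonants are /ʃ/, /θ/, /t/; each receives one epenthetic vowel.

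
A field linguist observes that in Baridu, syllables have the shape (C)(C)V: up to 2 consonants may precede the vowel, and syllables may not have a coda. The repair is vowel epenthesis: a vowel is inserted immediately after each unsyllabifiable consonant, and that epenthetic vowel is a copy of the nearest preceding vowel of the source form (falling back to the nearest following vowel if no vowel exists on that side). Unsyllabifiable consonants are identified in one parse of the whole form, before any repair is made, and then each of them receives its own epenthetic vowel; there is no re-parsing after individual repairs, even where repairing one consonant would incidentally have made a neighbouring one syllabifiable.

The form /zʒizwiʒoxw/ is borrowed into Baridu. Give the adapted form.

The consonants /x/, /w/ cannot be parsed into a legal (C)(C)V syllable (no codas are permitted; onsets may contain at most 2 consonants).
Epenthesis after each stranded consonant: /x/ → /xo/, /w/ → /wo/.

zʒizwiʒoxowo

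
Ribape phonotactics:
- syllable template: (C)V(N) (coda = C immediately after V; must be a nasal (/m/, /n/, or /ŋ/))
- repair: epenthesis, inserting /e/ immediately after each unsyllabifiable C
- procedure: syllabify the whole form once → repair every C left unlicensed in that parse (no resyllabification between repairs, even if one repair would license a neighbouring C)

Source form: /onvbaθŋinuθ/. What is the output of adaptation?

onvebaθeŋinuθe

Under (C)V(N), the unsyllabifiable consonants are /v/, /θ/, /θ/ (only a nasal (/m/, /n/, or /ŋ/) is licensed in coda position; onsets are limited to one consonant).
Inserting the epenthetic vowel yields /v/ → /ve/, /θ/ → /θe/, /θ/ → /θe/.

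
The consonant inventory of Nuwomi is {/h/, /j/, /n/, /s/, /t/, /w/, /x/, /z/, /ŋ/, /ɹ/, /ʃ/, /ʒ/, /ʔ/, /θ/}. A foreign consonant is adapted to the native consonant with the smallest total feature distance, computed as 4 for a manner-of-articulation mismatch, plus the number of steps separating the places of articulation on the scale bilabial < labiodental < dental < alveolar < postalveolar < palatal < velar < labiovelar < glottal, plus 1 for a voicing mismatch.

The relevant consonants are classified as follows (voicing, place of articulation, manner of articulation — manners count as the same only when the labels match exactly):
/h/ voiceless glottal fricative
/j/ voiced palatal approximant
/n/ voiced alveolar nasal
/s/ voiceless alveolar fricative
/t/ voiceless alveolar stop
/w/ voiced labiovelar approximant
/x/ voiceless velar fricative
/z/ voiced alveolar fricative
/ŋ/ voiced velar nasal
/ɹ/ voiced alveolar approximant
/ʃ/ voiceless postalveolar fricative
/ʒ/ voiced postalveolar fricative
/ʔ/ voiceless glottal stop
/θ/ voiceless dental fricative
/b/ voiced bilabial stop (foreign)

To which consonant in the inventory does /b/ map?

/t/ is closest: same manner (stop), place distance 3 (bilabial→alveolar), voicing differs (+1); total 4. Next closest is /n/ at distance 7.

t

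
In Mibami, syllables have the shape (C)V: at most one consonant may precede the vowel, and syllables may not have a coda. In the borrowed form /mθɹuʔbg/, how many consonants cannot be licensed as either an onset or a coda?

Syllabifying with onset maximization leaves /m/, /θ/, /ʔ/, /b/, /g/ stranded (no codas are permitted; onsets are limited to one consonant).

5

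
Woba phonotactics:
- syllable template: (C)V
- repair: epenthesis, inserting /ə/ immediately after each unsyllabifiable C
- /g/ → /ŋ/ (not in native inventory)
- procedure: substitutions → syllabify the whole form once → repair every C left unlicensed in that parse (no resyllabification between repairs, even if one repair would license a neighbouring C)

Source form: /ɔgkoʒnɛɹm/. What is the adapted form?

ɔŋəkoʒənɛɹəmə

Substitution: /g/ → /ŋ/, giving /ɔŋkoʒnɛɹm/.
Under (C)V, the unsyllabifiable consonants are /ŋ/, /ʒ/, /ɹ/, /m/ (no codas are permitted; onsets are limited to one consonant).
Inserting the epenthetic vowel yields /ŋ/ → /ŋə/, /ʒ/ → /ʒə/, /ɹ/ → /ɹə/, /m/ → /mə/.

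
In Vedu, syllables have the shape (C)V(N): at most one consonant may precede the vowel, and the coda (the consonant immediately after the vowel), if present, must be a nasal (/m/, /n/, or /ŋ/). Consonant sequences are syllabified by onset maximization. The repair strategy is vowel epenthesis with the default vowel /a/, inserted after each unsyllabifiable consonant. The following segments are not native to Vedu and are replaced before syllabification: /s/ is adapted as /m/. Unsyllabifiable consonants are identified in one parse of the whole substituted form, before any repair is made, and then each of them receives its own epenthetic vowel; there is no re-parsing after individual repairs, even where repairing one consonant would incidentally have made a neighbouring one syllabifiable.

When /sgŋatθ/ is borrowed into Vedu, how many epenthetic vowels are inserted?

4

After substitution the input is /mgŋatθ/.
The unsyllabifiable consonants are /m/, /g/, /t/, /θ/; each receives one epenthetic vowel.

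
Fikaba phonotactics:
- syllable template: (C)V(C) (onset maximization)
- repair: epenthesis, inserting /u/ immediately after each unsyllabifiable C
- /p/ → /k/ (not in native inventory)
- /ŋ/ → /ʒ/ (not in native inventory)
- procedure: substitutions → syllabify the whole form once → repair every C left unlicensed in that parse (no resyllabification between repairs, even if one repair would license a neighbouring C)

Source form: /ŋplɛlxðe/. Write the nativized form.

ʒukulɛlxuðe

Substitution: /ŋ/ → /ʒ/, /p/ → /k/, giving /ʒklɛlxðe/.
The consonants /ʒ/, /k/, /x/ cannot be parsed into a legal (C)V(C) syllable (at most one coda consonant is licensed; onsets are limited to one consonant).
Epenthesis after each stranded consonant: /ʒ/ → /ʒu/, /k/ → /ku/, /x/ → /xu/.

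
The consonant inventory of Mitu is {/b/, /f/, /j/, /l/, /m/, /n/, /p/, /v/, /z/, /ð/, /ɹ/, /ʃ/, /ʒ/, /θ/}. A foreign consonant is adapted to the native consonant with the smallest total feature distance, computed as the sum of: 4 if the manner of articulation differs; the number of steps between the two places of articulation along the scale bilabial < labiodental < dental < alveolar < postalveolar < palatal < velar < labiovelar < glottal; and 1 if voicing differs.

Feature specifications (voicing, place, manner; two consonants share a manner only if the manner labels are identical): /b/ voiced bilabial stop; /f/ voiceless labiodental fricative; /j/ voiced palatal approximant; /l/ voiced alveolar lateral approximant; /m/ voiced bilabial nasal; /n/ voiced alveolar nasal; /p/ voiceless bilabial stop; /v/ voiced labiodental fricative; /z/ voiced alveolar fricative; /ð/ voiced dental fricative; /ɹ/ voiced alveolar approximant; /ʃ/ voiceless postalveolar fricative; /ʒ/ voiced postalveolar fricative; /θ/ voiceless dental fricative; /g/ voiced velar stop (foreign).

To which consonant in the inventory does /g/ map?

j

/j/ is closest: manner differs (stop→approximant, +4), place distance 1 (velar→palatal), same voicing; total 5. Next closest is /b/ at distance 6.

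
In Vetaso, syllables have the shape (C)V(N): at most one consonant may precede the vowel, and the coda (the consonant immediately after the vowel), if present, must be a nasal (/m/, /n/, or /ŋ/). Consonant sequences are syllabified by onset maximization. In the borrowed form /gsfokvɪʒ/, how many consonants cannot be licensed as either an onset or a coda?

4

The consonants /g/, /s/, /k/, /ʒ/ cannot be parsed into a legal (C)V(N) syllable (only a nasal (/m/, /n/, or /ŋ/) is licensed in coda position; onsets are limited to one consonant).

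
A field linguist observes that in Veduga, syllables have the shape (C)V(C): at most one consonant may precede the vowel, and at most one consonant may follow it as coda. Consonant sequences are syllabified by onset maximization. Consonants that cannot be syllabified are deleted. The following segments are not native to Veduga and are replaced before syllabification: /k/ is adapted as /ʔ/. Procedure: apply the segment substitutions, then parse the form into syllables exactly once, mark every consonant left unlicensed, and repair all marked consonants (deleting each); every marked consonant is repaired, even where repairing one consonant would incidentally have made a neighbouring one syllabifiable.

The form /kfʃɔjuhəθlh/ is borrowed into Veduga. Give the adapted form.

ʃɔjuhəθ

Substitution: /k/ → /ʔ/, giving /ʔfʃɔjuhəθlh/.
Under (C)V(C), the unsyllabifiable consonants are /ʔ/, /f/, /l/, /h/ (at most one coda consonant is licensed; onsets are limited to one consonant).
Deleting the stranded consonants removes /ʔ/, /f/, /l/, /h/.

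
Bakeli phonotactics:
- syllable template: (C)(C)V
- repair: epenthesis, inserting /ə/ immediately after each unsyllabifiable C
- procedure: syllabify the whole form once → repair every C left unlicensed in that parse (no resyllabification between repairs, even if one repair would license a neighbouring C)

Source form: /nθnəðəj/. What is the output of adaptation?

The consonants /n/, /j/ cannot be parsed into a legal (C)(C)V syllable (no codas are permitted; onsets may contain at most 2 consonants).
Each unlicensed consonant becomes the onset of a new syllable: /n/ → /nə/, /j/ → /jə/.

nəθnəðəjə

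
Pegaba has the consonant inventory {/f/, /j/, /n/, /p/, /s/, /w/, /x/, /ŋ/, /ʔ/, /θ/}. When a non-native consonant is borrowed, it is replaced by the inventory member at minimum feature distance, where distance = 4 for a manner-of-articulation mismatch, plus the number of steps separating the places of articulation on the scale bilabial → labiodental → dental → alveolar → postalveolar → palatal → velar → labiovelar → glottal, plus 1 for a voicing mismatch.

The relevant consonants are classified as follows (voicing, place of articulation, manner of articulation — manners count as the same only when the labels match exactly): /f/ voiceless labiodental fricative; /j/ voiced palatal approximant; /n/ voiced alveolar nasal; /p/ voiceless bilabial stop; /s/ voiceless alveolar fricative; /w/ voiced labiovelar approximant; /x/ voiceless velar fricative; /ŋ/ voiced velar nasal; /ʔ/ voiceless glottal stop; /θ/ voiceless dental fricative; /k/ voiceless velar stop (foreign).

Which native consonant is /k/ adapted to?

/ʔ/ is closest: same manner (stop), place distance 2 (velar→glottal), same voicing; total 2. Next closest is /x/ at distance 4.

ʔ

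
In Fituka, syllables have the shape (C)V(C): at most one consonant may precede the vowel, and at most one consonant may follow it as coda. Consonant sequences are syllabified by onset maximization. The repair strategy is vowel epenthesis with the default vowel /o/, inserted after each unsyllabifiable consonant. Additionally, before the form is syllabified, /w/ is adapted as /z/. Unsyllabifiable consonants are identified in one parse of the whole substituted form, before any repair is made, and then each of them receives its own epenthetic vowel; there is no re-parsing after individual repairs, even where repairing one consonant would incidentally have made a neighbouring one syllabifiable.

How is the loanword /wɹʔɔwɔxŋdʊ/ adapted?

Substitution: /w/ → /z/, giving /zɹʔɔzɔxŋdʊ/.
Under (C)V(C), the unsyllabifiable consonants are /z/, /ɹ/, /ŋ/ (at most one coda consonant is licensed; onsets are limited to one consonant).
Each unlicensed consonant becomes the onset of a new syllable: /z/ → /zo/, /ɹ/ → /ɹo/, /ŋ/ → /ŋo/.

zoɹoʔɔzɔxŋodʊ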